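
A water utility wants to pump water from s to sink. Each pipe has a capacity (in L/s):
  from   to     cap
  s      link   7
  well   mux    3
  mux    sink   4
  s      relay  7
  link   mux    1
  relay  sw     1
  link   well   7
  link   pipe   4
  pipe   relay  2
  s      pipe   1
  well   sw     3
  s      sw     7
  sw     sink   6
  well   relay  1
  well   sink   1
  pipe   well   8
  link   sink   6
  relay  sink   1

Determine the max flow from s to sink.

Augment s→link→sink: bottleneck 6. Total 6.
Augment s→relay→sink: bottleneck 1. Total 7.
Augment s→sw→sink: bottleneck 6. Total 13.
Augment s→link→well→sink: bottleneck 1. Total 14.
Augment s→pipe→well→mux→sink: bottleneck 1. Total 15.
No augmenting path remains in the residual graph.

15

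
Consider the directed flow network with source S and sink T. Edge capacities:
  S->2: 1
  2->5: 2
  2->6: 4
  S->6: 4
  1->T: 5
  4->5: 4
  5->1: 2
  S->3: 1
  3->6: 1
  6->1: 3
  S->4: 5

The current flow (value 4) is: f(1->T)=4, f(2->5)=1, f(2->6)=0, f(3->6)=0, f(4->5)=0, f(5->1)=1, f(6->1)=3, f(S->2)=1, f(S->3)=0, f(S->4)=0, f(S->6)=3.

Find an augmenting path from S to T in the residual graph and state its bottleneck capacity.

Residual along S->4->5->1->T: S->4: 5, 4->5: 4, 5->1: 1, 1->T: 1.
Bottleneck = min = 1.

S->4->5->1->T, bottleneck 1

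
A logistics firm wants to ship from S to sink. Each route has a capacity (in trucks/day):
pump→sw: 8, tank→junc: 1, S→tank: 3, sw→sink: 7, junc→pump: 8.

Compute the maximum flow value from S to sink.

1

Augment S→tank→junc→pump→sw→sink: bottleneck 1. Total 1.
No augmenting path remains in the residual graph.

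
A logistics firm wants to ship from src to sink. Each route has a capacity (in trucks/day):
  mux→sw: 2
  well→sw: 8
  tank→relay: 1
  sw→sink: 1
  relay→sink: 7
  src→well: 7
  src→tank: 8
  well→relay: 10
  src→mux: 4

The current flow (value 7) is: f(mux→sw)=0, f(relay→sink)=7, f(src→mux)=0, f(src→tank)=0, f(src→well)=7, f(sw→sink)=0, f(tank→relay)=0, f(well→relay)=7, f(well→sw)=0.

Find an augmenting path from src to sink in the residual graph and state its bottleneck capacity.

src→mux→sw→sink, bottleneck 1

Residual along src→mux→sw→sink: src→mux: 4, mux→sw: 2, sw→sink: 1.
Bottleneck = min = 1.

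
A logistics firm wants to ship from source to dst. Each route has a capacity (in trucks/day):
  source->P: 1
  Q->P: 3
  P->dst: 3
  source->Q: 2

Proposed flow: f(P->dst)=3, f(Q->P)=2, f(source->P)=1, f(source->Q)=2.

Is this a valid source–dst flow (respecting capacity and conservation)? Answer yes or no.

Every edge has 0 ≤ f(e) ≤ cap(e).
At each intermediate node, inflow equals outflow.

Yes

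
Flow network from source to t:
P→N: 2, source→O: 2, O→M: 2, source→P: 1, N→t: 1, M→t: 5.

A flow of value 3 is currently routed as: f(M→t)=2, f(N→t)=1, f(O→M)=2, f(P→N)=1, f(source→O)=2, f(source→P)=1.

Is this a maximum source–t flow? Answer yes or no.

Yes

Residual reachable from source: {source}; t is not reachable.
Saturated cut: source→P, source→O with total capacity 3 = current flow value. Flow is maximum.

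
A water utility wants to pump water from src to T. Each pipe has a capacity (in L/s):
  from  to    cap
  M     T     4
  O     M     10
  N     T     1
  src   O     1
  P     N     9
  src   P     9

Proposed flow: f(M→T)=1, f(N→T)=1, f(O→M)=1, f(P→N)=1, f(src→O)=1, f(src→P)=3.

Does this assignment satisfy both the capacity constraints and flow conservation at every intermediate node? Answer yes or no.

Conservation fails at P: inflow 3 ≠ outflow 1.

No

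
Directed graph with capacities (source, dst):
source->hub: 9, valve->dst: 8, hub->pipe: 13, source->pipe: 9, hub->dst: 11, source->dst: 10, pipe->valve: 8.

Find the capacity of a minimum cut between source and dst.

Max flow = 27 (via 3 augmenting paths).
In the residual at optimum, the set reachable from source is {pipe, source}.
Cut edges: source->hub (cap 9), source->dst (cap 10), pipe->valve (cap 8). Sum = 27.

27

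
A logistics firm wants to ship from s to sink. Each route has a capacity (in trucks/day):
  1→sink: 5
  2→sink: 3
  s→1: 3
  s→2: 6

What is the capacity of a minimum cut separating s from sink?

Max flow = 6 (via 2 augmenting paths).
In the residual at optimum, the set reachable from s is {2, s}.
Cut edges: s→1 (cap 3), 2→sink (cap 3). Sum = 6.

6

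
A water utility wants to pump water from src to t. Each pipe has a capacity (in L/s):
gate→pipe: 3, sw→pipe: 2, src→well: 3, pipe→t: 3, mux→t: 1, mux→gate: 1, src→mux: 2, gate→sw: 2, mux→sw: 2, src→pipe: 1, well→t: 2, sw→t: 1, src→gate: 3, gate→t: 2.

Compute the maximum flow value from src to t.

8

Augment src→mux→t: bottleneck 1. Total 1.
Augment src→gate→t: bottleneck 2. Total 3.
Augment src→pipe→t: bottleneck 1. Total 4.
Augment src→well→t: bottleneck 2. Total 6.
Augment src→mux→sw→t: bottleneck 1. Total 7.
Augment src→gate→pipe→t: bottleneck 1. Total 8.
No augmenting path remains in the residual graph.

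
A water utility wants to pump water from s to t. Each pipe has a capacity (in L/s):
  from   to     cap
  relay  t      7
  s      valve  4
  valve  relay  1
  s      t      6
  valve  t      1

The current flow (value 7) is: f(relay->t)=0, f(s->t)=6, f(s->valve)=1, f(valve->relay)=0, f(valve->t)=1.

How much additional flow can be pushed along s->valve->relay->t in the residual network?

Residual capacities along the path: s->valve: 3, valve->relay: 1, relay->t: 7.
Minimum is 1.

1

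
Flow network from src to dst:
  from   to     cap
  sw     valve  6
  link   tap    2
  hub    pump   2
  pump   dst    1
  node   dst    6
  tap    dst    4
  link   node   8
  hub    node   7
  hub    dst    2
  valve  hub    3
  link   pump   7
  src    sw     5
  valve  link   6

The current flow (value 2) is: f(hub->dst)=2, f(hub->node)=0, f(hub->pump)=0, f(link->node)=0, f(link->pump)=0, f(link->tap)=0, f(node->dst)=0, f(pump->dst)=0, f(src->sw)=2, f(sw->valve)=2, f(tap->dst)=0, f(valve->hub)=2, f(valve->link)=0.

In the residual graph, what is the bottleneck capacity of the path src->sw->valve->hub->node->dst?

1

Residual capacities along the path: src->sw: 3, sw->valve: 4, valve->hub: 1, hub->node: 7, node->dst: 6.
Minimum is 1.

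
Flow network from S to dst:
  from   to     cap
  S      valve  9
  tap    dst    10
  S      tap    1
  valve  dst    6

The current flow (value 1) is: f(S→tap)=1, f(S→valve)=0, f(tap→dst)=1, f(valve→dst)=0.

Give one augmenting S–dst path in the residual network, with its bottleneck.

Residual along S→valve→dst: S→valve: 9, valve→dst: 6.
Bottleneck = min = 6.

S→valve→dst, bottleneck 6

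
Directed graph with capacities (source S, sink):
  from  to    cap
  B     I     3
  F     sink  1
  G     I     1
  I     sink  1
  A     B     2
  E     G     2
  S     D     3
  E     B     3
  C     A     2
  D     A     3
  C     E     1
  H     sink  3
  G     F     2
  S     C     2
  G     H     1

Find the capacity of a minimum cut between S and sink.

Max flow = 2 (via 2 augmenting paths).
In the residual at optimum, the set reachable from S is {A, B, C, D, I, S}.
Cut edges: C->E (cap 1), I->sink (cap 1). Sum = 2.

2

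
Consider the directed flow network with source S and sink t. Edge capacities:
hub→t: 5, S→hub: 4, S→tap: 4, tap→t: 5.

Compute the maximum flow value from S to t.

8

Augment S→hub→t: bottleneck 4. Total 4.
Augment S→tap→t: bottleneck 4. Total 8.
No augmenting path remains in the residual graph.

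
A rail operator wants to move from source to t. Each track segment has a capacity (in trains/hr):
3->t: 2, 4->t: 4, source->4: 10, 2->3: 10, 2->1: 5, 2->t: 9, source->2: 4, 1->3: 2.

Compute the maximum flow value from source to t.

8

Augment source->4->t: bottleneck 4. Total 4.
Augment source->2->t: bottleneck 4. Total 8.
No augmenting path remains in the residual graph.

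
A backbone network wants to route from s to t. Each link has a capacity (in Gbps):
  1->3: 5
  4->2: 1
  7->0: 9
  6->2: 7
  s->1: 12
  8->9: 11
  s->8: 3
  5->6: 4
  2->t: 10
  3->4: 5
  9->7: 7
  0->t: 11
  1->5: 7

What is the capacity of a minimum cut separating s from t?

Max flow = 8 (via 3 augmenting paths).
In the residual at optimum, the set reachable from s is {1, 3, 4, 5, s}.
Cut edges: 5->6 (cap 4), 4->2 (cap 1), s->8 (cap 3). Sum = 8.

8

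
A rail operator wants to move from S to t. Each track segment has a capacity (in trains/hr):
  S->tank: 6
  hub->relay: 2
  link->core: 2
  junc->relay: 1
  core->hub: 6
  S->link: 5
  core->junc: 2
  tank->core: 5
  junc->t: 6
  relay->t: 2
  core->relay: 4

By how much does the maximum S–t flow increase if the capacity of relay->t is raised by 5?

3

Original max flow = 4.
After raising cap(relay->t), augmenting paths through that edge carry 3 more units.
New max flow = 7. Increase = 3.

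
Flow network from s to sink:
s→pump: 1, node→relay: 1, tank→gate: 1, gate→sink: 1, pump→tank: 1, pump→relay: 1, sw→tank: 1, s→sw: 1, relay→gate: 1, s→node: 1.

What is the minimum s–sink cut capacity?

Max flow = 1 (via 1 augmenting path).
In the residual at optimum, the set reachable from s is {gate, node, pump, relay, s, sw, tank}.
Cut edges: gate→sink (cap 1). Sum = 1.

1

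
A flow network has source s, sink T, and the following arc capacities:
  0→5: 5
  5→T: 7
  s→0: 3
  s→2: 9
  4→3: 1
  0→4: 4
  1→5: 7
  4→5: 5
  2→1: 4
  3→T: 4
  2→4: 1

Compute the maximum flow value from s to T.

8

Augment s→0→5→T: bottleneck 3. Total 3.
Augment s→2→4→5→T: bottleneck 1. Total 4.
Augment s→2→1→5→T: bottleneck 3. Total 7.
Augment s→2→1→5→4→3→T: bottleneck 1. Total 8.
No augmenting path remains in the residual graph.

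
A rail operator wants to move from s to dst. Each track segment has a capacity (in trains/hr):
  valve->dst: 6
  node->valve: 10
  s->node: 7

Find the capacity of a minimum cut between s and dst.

6

Max flow = 6 (via 1 augmenting path).
In the residual at optimum, the set reachable from s is {node, s, valve}.
Cut edges: valve->dst (cap 6). Sum = 6.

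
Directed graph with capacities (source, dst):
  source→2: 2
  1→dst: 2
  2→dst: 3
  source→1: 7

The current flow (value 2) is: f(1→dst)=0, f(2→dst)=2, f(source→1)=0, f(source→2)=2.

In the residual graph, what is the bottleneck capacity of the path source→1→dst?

2

Residual capacities along the path: source→1: 7, 1→dst: 2.
Minimum is 2.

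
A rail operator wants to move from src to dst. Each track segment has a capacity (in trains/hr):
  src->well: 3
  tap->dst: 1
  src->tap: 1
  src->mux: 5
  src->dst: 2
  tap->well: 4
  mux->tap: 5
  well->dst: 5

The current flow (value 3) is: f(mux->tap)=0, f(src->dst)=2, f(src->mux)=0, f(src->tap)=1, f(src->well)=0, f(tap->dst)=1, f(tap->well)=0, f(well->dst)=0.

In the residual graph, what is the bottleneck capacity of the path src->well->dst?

Residual capacities along the path: src->well: 3, well->dst: 5.
Minimum is 3.

3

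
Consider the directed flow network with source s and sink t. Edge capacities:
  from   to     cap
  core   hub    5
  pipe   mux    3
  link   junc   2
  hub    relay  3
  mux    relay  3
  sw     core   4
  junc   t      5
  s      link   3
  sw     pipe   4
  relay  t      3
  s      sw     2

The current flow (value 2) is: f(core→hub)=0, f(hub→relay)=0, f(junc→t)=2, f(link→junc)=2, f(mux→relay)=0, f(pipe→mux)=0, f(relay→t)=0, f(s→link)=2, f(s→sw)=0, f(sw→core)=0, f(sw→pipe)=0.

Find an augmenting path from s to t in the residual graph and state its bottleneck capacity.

Residual along s→sw→pipe→mux→relay→t: s→sw: 2, sw→pipe: 4, pipe→mux: 3, mux→relay: 3, relay→t: 3.
Bottleneck = min = 2.

s→sw→pipe→mux→relay→t, bottleneck 2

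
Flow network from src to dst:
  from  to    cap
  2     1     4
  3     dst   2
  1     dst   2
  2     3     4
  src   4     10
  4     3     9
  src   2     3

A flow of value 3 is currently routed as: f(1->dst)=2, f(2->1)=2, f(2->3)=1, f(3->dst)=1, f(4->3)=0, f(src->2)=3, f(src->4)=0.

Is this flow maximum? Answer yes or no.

No

Residual path src->4->3->dst has bottleneck 1 > 0.
Pushing 1 along it raises the flow to 4, so the given flow is not maximum.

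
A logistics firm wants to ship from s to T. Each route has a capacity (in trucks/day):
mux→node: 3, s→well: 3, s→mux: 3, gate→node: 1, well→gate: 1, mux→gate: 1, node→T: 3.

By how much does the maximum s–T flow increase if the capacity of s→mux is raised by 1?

0

Original max flow = 3.
Edge s→mux does not cross the min cut (source side {gate, mux, node, s, well}), so extra capacity there cannot help.
New max flow = 3. Increase = 0.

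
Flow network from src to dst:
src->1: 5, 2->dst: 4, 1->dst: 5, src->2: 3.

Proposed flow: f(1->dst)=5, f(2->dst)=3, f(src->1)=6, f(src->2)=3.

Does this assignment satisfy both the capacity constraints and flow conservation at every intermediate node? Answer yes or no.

No

Capacity violated on src->1: flow 6 > capacity 5.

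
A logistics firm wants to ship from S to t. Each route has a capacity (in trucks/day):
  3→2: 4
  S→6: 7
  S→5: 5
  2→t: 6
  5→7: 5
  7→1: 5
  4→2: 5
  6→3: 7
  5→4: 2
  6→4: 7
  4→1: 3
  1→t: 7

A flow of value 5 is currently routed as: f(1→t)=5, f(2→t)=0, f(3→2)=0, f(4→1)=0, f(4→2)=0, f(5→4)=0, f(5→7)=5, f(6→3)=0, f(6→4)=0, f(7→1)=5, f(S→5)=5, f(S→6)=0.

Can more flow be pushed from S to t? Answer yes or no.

Residual path S→6→4→1→t has bottleneck 2 > 0.
Pushing 2 along it raises the flow to 7, so the given flow is not maximum.

Yes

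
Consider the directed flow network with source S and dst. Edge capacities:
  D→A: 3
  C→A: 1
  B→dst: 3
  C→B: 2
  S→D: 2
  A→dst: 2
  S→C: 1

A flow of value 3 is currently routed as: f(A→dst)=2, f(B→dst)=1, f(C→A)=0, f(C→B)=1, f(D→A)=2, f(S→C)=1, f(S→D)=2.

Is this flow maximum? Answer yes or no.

Residual reachable from S: {S}; dst is not reachable.
Saturated cut: S→C, S→D with total capacity 3 = current flow value. Flow is maximum.

Yes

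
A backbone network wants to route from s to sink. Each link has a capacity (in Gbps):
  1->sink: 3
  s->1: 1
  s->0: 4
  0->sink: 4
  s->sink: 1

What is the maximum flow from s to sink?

6

Augment s->sink: bottleneck 1. Total 1.
Augment s->1->sink: bottleneck 1. Total 2.
Augment s->0->sink: bottleneck 4. Total 6.
No augmenting path remains in the residual graph.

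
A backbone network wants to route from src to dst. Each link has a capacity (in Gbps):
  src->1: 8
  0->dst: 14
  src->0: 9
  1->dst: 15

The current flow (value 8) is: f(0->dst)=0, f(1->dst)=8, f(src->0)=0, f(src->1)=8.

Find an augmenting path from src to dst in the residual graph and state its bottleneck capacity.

src->0->dst, bottleneck 9

Residual along src->0->dst: src->0: 9, 0->dst: 14.
Bottleneck = min = 9.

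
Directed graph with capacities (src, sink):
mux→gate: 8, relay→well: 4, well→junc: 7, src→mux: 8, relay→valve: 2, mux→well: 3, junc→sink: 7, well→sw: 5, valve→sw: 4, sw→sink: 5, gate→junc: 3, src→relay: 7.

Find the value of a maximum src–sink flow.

12

Augment src→mux→gate→junc→sink: bottleneck 3. Total 3.
Augment src→mux→well→junc→sink: bottleneck 3. Total 6.
Augment src→relay→well→junc→sink: bottleneck 1. Total 7.
Augment src→relay→well→sw→sink: bottleneck 3. Total 10.
Augment src→relay→valve→sw→sink: bottleneck 2. Total 12.
No augmenting path remains in the residual graph.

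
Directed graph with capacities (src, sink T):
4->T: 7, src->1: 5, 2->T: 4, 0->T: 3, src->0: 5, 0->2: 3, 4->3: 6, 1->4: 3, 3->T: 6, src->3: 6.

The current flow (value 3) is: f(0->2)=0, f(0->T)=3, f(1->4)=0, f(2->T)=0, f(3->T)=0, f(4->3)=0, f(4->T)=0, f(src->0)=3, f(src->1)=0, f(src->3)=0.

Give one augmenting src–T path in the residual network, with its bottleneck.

Residual along src->3->T: src->3: 6, 3->T: 6.
Bottleneck = min = 6.

src->3->T, bottleneck 6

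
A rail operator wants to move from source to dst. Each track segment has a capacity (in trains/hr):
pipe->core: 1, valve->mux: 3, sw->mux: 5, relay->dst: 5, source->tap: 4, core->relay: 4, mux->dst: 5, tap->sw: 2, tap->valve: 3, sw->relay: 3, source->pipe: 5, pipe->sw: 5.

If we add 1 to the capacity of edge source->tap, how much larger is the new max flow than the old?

0

Original max flow = 9.
Even with extra capacity on source->tap, another cut of capacity 9 remains binding.
New max flow = 9. Increase = 0.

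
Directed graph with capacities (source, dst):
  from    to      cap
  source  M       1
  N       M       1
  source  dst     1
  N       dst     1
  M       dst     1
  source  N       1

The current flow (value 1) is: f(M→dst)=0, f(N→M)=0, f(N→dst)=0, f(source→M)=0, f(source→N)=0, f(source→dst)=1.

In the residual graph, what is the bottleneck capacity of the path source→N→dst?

Residual capacities along the path: source→N: 1, N→dst: 1.
Minimum is 1.

1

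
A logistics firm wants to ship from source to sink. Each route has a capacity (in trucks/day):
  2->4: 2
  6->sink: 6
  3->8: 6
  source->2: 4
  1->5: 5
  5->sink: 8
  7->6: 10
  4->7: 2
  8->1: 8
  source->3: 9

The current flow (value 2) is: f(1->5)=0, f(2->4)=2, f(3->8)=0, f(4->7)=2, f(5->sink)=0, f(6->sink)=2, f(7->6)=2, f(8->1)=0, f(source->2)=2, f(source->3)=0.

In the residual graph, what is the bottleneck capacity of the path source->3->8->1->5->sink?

Residual capacities along the path: source->3: 9, 3->8: 6, 8->1: 8, 1->5: 5, 5->sink: 8.
Minimum is 5.

5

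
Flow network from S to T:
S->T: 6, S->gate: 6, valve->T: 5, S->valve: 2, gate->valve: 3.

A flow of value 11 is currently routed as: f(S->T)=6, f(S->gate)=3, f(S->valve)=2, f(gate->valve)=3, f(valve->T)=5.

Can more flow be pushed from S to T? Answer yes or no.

No

Residual reachable from S: {S, gate}; T is not reachable.
Saturated cut: S->valve, S->T, gate->valve with total capacity 11 = current flow value. Flow is maximum.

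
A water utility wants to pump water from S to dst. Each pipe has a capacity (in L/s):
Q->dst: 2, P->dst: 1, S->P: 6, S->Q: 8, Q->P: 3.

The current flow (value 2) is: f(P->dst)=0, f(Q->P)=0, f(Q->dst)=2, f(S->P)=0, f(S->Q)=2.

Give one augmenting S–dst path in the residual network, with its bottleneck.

S->P->dst, bottleneck 1

Residual along S->P->dst: S->P: 6, P->dst: 1.
Bottleneck = min = 1.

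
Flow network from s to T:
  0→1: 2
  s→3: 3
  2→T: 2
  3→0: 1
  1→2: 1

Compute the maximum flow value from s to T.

1

Augment s→3→0→1→2→T: bottleneck 1. Total 1.
No augmenting path remains in the residual graph.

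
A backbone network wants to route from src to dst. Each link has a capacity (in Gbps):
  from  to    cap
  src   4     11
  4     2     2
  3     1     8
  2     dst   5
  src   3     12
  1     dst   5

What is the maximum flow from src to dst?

7

Augment src->3->1->dst: bottleneck 5. Total 5.
Augment src->4->2->dst: bottleneck 2. Total 7.
No augmenting path remains in the residual graph.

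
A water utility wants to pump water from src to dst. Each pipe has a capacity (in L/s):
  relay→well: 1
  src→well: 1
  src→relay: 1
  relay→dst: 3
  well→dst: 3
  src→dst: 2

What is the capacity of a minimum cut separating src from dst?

4

Max flow = 4 (via 3 augmenting paths).
In the residual at optimum, the set reachable from src is {src}.
Cut edges: src→relay (cap 1), src→well (cap 1), src→dst (cap 2). Sum = 4.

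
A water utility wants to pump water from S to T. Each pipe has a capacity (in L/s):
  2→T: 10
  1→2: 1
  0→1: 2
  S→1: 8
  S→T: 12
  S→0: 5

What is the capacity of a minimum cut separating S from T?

Max flow = 13 (via 2 augmenting paths).
In the residual at optimum, the set reachable from S is {0, 1, S}.
Cut edges: S→T (cap 12), 1→2 (cap 1). Sum = 13.

13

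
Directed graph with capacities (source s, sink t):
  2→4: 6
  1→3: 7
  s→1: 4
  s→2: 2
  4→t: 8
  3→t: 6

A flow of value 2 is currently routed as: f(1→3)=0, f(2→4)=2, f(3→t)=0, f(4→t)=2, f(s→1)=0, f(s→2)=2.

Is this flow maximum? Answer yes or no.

Residual path s→1→3→t has bottleneck 4 > 0.
Pushing 4 along it raises the flow to 6, so the given flow is not maximum.

No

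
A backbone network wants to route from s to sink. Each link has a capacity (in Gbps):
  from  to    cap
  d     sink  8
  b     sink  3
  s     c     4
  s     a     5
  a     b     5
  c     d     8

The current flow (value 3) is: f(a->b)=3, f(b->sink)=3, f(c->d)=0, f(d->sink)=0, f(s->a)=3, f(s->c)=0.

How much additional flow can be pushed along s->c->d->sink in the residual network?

Residual capacities along the path: s->c: 4, c->d: 8, d->sink: 8.
Minimum is 4.

4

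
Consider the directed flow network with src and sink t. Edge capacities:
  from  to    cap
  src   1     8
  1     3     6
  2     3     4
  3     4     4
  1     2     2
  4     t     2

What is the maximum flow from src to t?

Augment src→1→3→4→t: bottleneck 2. Total 2.
No augmenting path remains in the residual graph.

2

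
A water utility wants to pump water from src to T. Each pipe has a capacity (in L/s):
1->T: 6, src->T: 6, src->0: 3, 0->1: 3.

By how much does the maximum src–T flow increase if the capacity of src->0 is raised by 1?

Original max flow = 9.
Even with extra capacity on src->0, another cut of capacity 9 remains binding.
New max flow = 9. Increase = 0.

0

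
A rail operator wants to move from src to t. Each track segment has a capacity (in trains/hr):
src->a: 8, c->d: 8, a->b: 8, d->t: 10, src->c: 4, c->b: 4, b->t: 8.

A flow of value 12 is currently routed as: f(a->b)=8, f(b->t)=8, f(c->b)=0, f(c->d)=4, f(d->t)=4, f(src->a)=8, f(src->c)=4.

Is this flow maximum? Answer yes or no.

Yes

Residual reachable from src: {src}; t is not reachable.
Saturated cut: src->c, src->a with total capacity 12 = current flow value. Flow is maximum.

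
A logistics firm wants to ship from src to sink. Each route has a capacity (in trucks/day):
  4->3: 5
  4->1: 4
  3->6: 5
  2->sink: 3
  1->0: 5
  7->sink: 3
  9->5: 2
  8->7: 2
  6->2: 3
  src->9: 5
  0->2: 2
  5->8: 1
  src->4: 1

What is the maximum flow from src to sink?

2

Augment src->4->3->6->2->sink: bottleneck 1. Total 1.
Augment src->9->5->8->7->sink: bottleneck 1. Total 2.
No augmenting path remains in the residual graph.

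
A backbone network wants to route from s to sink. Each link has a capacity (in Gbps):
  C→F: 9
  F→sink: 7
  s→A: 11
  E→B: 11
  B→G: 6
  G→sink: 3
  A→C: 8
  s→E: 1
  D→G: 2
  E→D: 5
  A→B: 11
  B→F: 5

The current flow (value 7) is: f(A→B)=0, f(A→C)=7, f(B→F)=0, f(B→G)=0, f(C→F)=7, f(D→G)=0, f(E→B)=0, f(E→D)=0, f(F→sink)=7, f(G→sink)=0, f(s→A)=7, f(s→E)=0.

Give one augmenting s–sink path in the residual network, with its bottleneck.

s→A→B→G→sink, bottleneck 3

Residual along s→A→B→G→sink: s→A: 4, A→B: 11, B→G: 6, G→sink: 3.
Bottleneck = min = 3.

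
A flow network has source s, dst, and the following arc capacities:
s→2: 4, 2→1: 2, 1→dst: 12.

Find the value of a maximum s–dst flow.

Augment s→2→1→dst: bottleneck 2. Total 2.
No augmenting path remains in the residual graph.

2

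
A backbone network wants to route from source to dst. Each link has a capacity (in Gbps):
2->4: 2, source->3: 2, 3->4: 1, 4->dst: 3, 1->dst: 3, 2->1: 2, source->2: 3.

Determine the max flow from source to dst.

4

Augment source->3->4->dst: bottleneck 1. Total 1.
Augment source->2->4->dst: bottleneck 2. Total 3.
Augment source->2->1->dst: bottleneck 1. Total 4.
No augmenting path remains in the residual graph.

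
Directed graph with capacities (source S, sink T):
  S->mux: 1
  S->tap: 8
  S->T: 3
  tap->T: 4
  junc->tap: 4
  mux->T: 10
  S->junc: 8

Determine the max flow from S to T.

Augment S->T: bottleneck 3. Total 3.
Augment S->mux->T: bottleneck 1. Total 4.
Augment S->tap->T: bottleneck 4. Total 8.
No augmenting path remains in the residual graph.

8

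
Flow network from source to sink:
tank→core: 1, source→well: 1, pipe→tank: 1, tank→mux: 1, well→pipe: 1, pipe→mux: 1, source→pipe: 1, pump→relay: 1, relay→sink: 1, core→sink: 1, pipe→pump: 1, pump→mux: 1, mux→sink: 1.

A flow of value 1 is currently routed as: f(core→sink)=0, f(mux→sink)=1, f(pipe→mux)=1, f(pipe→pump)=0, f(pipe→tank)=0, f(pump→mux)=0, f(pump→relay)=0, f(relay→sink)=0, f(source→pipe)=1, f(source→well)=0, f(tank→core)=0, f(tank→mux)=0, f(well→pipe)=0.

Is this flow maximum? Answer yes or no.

Residual path source→well→pipe→pump→relay→sink has bottleneck 1 > 0.
Pushing 1 along it raises the flow to 2, so the given flow is not maximum.

No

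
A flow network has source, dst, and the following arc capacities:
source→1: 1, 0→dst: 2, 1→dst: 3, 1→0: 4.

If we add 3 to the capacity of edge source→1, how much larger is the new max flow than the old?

Original max flow = 1.
After raising cap(source→1), augmenting paths through that edge carry 3 more units.
New max flow = 4. Increase = 3.

3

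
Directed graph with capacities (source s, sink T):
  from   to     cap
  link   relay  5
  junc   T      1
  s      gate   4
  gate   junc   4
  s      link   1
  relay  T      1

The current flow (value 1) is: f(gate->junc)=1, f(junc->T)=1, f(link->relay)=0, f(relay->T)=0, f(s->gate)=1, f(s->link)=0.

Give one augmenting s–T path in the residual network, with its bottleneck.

Residual along s->link->relay->T: s->link: 1, link->relay: 5, relay->T: 1.
Bottleneck = min = 1.

s->link->relay->T, bottleneck 1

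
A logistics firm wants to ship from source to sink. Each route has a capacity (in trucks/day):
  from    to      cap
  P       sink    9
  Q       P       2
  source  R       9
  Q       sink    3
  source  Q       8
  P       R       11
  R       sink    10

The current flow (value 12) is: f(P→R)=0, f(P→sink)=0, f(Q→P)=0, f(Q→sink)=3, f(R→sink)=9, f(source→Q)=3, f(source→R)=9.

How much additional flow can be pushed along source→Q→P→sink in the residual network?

2

Residual capacities along the path: source→Q: 5, Q→P: 2, P→sink: 9.
Minimum is 2.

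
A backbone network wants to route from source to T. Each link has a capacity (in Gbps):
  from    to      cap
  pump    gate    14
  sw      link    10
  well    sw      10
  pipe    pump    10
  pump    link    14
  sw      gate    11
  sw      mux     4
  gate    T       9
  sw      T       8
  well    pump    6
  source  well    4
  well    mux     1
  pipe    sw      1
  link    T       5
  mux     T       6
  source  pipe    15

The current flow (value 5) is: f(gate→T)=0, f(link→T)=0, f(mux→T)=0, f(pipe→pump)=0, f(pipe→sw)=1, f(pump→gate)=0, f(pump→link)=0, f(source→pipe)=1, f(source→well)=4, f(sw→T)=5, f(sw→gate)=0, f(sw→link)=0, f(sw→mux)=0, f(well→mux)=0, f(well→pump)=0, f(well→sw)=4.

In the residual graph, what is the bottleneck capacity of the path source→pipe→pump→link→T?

5

Residual capacities along the path: source→pipe: 14, pipe→pump: 10, pump→link: 14, link→T: 5.
Minimum is 5.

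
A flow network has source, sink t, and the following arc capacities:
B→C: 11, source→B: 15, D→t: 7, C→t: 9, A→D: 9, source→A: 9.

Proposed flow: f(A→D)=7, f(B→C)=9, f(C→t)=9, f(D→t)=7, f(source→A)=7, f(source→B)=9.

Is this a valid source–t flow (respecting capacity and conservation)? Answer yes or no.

Every edge has 0 ≤ f(e) ≤ cap(e).
At each intermediate node, inflow equals outflow.

Yes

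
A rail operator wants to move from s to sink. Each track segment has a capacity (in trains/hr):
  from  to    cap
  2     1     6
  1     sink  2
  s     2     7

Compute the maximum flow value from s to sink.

Augment s→2→1→sink: bottleneck 2. Total 2.
No augmenting path remains in the residual graph.

2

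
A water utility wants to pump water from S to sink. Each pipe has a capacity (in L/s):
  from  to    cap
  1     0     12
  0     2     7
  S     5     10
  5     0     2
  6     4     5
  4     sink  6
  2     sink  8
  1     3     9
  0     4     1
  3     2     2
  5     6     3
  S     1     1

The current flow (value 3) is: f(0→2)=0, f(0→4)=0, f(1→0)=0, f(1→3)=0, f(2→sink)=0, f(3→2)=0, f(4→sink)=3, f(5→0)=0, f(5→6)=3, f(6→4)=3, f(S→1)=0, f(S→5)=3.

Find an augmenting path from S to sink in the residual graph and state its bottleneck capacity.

Residual along S→5→0→4→sink: S→5: 7, 5→0: 2, 0→4: 1, 4→sink: 3.
Bottleneck = min = 1.

S→5→0→4→sink, bottleneck 1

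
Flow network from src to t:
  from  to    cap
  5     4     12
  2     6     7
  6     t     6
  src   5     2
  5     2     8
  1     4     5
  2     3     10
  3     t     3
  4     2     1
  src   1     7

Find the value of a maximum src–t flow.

3

Augment src->5->2->3->t: bottleneck 2. Total 2.
Augment src->1->4->2->3->t: bottleneck 1. Total 3.
No augmenting path remains in the residual graph.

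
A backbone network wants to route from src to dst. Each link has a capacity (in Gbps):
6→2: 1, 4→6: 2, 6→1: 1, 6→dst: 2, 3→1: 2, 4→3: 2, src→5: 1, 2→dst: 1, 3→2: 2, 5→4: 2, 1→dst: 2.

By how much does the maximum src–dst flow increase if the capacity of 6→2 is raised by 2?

Original max flow = 1.
Edge 6→2 does not cross the min cut (source side {src}), so extra capacity there cannot help.
New max flow = 1. Increase = 0.

0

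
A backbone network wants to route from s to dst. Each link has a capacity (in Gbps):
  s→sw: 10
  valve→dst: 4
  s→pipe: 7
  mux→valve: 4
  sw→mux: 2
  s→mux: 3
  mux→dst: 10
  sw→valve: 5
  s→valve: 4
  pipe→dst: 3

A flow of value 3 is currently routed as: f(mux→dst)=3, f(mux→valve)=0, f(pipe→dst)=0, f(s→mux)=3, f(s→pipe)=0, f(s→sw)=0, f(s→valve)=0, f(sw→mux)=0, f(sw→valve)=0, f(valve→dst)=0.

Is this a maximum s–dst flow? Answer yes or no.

Residual path s→valve→dst has bottleneck 4 > 0.
Pushing 4 along it raises the flow to 7, so the given flow is not maximum.

No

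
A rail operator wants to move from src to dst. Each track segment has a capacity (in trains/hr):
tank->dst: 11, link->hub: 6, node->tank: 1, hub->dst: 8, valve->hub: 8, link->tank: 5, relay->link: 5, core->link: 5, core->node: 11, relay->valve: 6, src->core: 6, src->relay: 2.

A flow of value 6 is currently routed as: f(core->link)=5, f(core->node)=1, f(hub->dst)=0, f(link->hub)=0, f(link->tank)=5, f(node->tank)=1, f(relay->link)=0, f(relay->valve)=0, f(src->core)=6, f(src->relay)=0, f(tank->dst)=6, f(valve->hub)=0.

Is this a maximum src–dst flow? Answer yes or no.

No

Residual path src->relay->link->hub->dst has bottleneck 2 > 0.
Pushing 2 along it raises the flow to 8, so the given flow is not maximum.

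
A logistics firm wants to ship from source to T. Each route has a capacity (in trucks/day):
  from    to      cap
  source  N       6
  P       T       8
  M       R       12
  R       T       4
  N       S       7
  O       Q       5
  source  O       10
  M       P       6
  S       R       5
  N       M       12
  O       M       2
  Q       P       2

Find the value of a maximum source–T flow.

Augment source→N→S→R→T: bottleneck 4. Total 4.
Augment source→N→M→P→T: bottleneck 2. Total 6.
Augment source→O→M→P→T: bottleneck 2. Total 8.
Augment source→O→Q→P→T: bottleneck 2. Total 10.
No augmenting path remains in the residual graph.

10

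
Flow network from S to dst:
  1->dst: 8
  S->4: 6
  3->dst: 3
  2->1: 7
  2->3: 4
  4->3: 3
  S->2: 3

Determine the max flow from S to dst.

6

Augment S->4->3->dst: bottleneck 3. Total 3.
Augment S->2->1->dst: bottleneck 3. Total 6.
No augmenting path remains in the residual graph.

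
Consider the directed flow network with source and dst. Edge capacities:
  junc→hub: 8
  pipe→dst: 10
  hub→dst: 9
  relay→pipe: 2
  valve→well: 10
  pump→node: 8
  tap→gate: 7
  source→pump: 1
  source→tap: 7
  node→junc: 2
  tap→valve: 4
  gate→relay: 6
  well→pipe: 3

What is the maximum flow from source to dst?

Augment source→pump→node→junc→hub→dst: bottleneck 1. Total 1.
Augment source→tap→valve→well→pipe→dst: bottleneck 3. Total 4.
Augment source→tap→gate→relay→pipe→dst: bottleneck 2. Total 6.
No augmenting path remains in the residual graph.

6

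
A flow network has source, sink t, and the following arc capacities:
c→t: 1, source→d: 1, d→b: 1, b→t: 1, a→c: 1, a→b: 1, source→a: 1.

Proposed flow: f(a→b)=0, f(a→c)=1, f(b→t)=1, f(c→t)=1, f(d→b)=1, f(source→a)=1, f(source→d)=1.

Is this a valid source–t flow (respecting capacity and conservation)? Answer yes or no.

Every edge has 0 ≤ f(e) ≤ cap(e).
At each intermediate node, inflow equals outflow.

Yes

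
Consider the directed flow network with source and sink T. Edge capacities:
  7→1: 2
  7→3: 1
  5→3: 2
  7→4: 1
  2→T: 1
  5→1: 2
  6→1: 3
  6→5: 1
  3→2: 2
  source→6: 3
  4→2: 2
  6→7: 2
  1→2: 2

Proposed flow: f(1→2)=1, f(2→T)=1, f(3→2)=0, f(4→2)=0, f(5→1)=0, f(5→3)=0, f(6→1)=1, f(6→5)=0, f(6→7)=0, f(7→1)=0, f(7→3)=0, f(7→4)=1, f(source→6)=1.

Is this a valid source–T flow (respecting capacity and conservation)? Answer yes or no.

Conservation fails at 7: inflow 0 ≠ outflow 1.

No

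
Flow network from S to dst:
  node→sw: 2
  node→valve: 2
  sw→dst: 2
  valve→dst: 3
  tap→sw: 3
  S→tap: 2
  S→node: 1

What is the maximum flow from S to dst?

3

Augment S→tap→sw→dst: bottleneck 2. Total 2.
Augment S→node→valve→dst: bottleneck 1. Total 3.
No augmenting path remains in the residual graph.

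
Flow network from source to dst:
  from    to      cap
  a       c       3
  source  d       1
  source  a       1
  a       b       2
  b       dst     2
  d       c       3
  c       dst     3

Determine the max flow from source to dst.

2

Augment source->a->b->dst: bottleneck 1. Total 1.
Augment source->d->c->dst: bottleneck 1. Total 2.
No augmenting path remains in the residual graph.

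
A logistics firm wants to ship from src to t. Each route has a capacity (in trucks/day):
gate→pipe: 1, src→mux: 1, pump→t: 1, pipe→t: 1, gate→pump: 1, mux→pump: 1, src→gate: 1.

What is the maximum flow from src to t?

2

Augment src→gate→pipe→t: bottleneck 1. Total 1.
Augment src→mux→pump→t: bottleneck 1. Total 2.
No augmenting path remains in the residual graph.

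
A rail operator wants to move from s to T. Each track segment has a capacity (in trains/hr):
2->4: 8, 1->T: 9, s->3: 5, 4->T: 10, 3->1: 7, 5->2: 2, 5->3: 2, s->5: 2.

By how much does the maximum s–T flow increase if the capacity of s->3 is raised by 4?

Original max flow = 7.
After raising cap(s->3), augmenting paths through that edge carry 2 more units.
New max flow = 9. Increase = 2.

2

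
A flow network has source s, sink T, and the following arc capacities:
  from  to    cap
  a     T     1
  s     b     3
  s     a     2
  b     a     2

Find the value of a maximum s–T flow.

Augment s→a→T: bottleneck 1. Total 1.
No augmenting path remains in the residual graph.

1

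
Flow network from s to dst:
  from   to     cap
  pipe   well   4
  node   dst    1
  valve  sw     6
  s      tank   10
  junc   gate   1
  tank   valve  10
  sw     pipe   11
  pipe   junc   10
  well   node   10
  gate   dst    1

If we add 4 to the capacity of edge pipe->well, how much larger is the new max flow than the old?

0

Original max flow = 2.
Edge pipe->well does not cross the min cut (source side {junc, node, pipe, s, sw, tank, valve, well}), so extra capacity there cannot help.
New max flow = 2. Increase = 0.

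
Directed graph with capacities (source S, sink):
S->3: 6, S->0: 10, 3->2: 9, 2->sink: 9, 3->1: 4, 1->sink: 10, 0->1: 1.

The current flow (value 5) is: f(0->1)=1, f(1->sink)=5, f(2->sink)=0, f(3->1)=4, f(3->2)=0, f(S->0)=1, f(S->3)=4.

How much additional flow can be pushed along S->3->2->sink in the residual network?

Residual capacities along the path: S->3: 2, 3->2: 9, 2->sink: 9.
Minimum is 2.

2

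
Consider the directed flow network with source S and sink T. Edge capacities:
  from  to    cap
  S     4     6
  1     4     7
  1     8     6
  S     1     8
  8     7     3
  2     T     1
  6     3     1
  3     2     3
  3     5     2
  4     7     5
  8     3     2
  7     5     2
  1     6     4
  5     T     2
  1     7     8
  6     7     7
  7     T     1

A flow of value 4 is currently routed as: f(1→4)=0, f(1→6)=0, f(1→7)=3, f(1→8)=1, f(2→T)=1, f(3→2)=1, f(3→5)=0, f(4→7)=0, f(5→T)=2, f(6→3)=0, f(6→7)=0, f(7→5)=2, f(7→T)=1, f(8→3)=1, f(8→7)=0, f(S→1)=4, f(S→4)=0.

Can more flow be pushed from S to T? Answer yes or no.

No

Residual reachable from S: {1, 2, 3, 4, 5, 6, 7, 8, S}; T is not reachable.
Saturated cut: 7→T, 2→T, 5→T with total capacity 4 = current flow value. Flow is maximum.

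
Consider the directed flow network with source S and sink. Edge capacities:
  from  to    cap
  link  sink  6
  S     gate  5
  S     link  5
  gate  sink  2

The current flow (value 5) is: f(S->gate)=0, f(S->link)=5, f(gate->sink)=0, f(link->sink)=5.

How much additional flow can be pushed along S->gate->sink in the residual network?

Residual capacities along the path: S->gate: 5, gate->sink: 2.
Minimum is 2.

2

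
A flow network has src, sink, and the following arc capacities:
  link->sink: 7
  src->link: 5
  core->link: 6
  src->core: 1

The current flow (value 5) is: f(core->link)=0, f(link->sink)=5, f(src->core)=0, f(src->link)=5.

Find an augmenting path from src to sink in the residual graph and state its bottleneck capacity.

Residual along src->core->link->sink: src->core: 1, core->link: 6, link->sink: 2.
Bottleneck = min = 1.

src->core->link->sink, bottleneck 1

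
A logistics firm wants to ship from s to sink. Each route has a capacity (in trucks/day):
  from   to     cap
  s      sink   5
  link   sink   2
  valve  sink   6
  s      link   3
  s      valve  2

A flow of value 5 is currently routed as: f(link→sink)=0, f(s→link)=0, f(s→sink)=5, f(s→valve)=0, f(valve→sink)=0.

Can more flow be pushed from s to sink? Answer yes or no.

Yes

Residual path s→link→sink has bottleneck 2 > 0.
Pushing 2 along it raises the flow to 7, so the given flow is not maximum.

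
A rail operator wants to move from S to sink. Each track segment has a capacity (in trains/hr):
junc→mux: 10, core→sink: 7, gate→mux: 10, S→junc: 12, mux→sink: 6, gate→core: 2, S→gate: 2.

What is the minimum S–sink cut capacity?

8

Max flow = 8 (via 2 augmenting paths).
In the residual at optimum, the set reachable from S is {S, junc, mux}.
Cut edges: S→gate (cap 2), mux→sink (cap 6). Sum = 8.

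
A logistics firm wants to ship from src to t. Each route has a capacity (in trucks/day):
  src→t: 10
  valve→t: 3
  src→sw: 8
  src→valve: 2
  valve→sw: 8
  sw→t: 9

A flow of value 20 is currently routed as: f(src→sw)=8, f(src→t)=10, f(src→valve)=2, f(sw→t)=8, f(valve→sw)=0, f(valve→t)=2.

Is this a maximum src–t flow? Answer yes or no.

Residual reachable from src: {src}; t is not reachable.
Saturated cut: src→valve, src→sw, src→t with total capacity 20 = current flow value. Flow is maximum.

Yes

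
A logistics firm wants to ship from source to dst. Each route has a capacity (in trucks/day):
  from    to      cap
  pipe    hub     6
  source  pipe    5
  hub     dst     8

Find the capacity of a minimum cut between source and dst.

5

Max flow = 5 (via 1 augmenting path).
In the residual at optimum, the set reachable from source is {source}.
Cut edges: source→pipe (cap 5). Sum = 5.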